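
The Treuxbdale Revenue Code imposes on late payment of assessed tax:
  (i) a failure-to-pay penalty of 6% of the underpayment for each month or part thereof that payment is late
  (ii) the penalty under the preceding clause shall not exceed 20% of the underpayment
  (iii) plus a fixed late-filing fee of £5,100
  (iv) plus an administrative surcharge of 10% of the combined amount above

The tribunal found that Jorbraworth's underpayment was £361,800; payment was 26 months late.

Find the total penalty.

£85,206

Accrued rate: 6% × 26 = 156%, capped at 20% → 20%
Failure-to-pay penalty: 20% of £361,800 = £72,360
Penalty before surcharge: £72,360 + £5,100 = £77,460
Administrative surcharge: 10% of £77,460 = £7,746
Total penalty: £77,460 + £7,746 = £85,206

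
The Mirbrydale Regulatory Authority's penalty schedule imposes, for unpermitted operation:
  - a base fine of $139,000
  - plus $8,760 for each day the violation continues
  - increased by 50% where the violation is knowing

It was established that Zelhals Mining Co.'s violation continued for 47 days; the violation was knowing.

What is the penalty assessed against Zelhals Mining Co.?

Per-day component: 47 × $8,760 = $411,720
Base plus per-day: $139,000 + $411,720 = $550,720
Enhancement: 50% of $550,720 = $275,360
Enhanced fine: $550,720 + $275,360 = $826,080

$826,080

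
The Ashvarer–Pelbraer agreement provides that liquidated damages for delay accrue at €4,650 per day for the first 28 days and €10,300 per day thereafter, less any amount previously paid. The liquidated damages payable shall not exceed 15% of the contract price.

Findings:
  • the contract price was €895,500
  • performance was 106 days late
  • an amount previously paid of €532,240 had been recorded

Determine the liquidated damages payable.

€134,325

First 28 days: 28 × €4,650 = €130,200
Remaining days: (106 − 28) × €10,300 = €803,400
Accrued per-day damages: €130,200 + €803,400 = €933,600
Less amount previously paid: €933,600 − €532,240 = €401,360
Cap: 15% of €895,500 = €134,325
Cap at €134,325: €401,360 exceeds the cap → €134,325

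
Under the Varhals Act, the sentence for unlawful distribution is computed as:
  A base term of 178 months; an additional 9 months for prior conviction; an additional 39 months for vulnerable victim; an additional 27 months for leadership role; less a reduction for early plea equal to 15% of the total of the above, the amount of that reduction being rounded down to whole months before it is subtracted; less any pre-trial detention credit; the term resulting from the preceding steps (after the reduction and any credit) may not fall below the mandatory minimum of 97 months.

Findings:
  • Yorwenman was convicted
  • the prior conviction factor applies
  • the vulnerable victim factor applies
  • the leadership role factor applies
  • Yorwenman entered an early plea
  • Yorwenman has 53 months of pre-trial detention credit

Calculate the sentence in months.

Prior conviction enhancement: +9 months
Vulnerable victim enhancement: +39 months
Leadership role enhancement: +27 months
Adjusted term: 178 months + 9 months + 39 months + 27 months = 253 months
Early plea reduction: 15% of 253 months = 37 months (rounded down)
After reduction: 253 − 37 = 216 months
Less pre-trial detention credit: 216 months − 53 months = 163 months
Minimum 97 months: 163 months meets the minimum, no increase.

163 months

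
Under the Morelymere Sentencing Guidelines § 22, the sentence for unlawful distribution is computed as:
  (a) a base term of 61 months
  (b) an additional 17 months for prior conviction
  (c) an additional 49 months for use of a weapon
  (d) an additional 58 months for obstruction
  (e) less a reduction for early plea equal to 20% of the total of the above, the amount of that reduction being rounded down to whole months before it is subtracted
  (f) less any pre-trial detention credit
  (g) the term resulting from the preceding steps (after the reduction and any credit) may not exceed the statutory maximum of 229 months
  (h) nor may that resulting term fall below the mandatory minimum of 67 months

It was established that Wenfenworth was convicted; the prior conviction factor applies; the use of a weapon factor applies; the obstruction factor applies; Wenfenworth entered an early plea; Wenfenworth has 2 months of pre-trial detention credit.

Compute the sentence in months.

Prior conviction enhancement: +17 months
Use of a weapon enhancement: +49 months
Obstruction enhancement: +58 months
Adjusted term: 61 months + 17 months + 49 months + 58 months = 185 months
Early plea reduction: 20% of 185 months = 37 months (rounded down)
After reduction: 185 − 37 = 148 months
Less pre-trial detention credit: 148 months − 2 months = 146 months
Cap at 229 months: 146 months is within the cap, no reduction.
Minimum 67 months: 146 months meets the minimum, no increase.

Sentence: 146 months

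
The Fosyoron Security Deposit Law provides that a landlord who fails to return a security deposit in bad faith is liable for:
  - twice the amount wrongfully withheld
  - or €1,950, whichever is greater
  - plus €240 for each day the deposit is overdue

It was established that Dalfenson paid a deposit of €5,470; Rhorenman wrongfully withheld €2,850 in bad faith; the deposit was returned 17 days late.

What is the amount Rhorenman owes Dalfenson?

Doubled: 2 × €2,850 = €5,700
Minimum €1,950: €5,700 meets the minimum, no increase.
Late-return penalty: 17 × €240 = €4,080
Damages plus late penalty: €5,700 + €4,080 = €9,780

€9,780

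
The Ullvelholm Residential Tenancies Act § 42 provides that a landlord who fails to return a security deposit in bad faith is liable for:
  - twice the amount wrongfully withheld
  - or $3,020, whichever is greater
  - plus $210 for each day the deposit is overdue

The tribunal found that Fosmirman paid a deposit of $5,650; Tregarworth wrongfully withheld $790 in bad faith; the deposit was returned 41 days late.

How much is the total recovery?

Doubled: 2 × $790 = $1,580
Minimum $3,020: $1,580 is below the minimum → $3,020
Late-return penalty: 41 × $210 = $8,610
Damages plus late penalty: $3,020 + $8,610 = $11,630

$11,630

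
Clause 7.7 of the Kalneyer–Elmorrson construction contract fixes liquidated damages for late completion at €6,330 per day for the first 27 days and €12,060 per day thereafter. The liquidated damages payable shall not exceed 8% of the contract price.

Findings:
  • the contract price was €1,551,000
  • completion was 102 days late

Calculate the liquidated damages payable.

First 27 days: 27 × €6,330 = €170,910
Remaining days: (102 − 27) × €12,060 = €904,500
Accrued per-day damages: €170,910 + €904,500 = €1,075,410
Cap: 8% of €1,551,000 = €124,080
Cap at €124,080: €1,075,410 exceeds the cap → €124,080

€124,080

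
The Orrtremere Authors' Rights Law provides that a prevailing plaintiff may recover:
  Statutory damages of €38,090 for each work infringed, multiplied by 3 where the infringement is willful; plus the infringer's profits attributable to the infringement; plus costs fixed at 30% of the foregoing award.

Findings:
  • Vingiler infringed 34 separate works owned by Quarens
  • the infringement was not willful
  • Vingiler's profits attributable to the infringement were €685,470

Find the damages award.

€2,574,689

Statutory damages: 34 × €38,090 = €1,295,060
Infringement not willful: no ×3 enhancement.
Combined award: €1,295,060 + €685,470 = €1,980,530
Costs: 30% of €1,980,530 = €594,159
Award plus costs: €1,980,530 + €594,159 = €2,574,689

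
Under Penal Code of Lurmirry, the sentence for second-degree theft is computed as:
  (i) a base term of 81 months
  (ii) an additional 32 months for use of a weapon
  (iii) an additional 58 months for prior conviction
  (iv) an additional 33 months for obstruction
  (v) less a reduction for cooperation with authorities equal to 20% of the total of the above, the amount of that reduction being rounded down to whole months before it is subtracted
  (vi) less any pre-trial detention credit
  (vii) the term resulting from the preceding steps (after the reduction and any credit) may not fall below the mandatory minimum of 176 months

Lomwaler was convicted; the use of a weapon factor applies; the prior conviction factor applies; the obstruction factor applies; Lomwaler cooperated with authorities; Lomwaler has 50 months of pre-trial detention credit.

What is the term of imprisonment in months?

Use of a weapon enhancement: +32 months
Prior conviction enhancement: +58 months
Obstruction enhancement: +33 months
Adjusted term: 81 months + 32 months + 58 months + 33 months = 204 months
Cooperation with authorities reduction: 20% of 204 months = 40 months (rounded down)
After reduction: 204 − 40 = 164 months
Less pre-trial detention credit: 164 months − 50 months = 114 months
Minimum 176 months: 114 months is below the minimum → 176 months

176 months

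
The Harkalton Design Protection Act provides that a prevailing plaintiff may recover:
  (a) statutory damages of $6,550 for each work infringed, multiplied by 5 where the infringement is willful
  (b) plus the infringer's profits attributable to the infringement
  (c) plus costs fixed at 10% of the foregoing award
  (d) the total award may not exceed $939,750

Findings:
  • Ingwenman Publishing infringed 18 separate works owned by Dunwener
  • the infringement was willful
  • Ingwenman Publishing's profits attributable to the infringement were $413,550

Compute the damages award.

$939,750

Statutory damages: 18 × $6,550 = $117,900
Multiplied by 5: 5 × $117,900 = $589,500
Combined award: $589,500 + $413,550 = $1,003,050
Costs: 10% of $1,003,050 = $100,305
Award plus costs: $1,003,050 + $100,305 = $1,103,355
Cap at $939,750: $1,103,355 exceeds the cap → $939,750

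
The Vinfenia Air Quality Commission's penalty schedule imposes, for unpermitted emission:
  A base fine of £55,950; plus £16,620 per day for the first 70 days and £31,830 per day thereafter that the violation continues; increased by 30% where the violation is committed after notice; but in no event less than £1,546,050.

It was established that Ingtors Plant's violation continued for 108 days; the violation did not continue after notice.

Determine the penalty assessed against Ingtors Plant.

£2,428,890

First 70 days: 70 × £16,620 = £1,163,400
Remaining days: (108 − 70) × £31,830 = £1,209,540
Per-day component: £1,163,400 + £1,209,540 = £2,372,940
Base plus per-day: £55,950 + £2,372,940 = £2,428,890
The violation did not continue after notice: no 30% increase.
Minimum £1,546,050: £2,428,890 meets the minimum, no increase.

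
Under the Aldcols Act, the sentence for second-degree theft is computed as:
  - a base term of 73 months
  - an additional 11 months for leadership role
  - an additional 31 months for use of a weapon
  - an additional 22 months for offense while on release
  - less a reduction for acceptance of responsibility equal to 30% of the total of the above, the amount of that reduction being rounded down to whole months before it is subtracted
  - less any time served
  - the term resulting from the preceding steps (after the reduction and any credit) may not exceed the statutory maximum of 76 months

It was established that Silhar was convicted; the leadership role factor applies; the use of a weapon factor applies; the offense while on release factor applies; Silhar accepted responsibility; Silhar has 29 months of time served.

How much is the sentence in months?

Leadership role enhancement: +11 months
Use of a weapon enhancement: +31 months
Offense while on release enhancement: +22 months
Adjusted term: 73 months + 11 months + 31 months + 22 months = 137 months
Acceptance of responsibility reduction: 30% of 137 months = 41 months (rounded down)
After reduction: 137 − 41 = 96 months
Less time served: 96 months − 29 months = 67 months
Cap at 76 months: 67 months is within the cap, no reduction.

67 months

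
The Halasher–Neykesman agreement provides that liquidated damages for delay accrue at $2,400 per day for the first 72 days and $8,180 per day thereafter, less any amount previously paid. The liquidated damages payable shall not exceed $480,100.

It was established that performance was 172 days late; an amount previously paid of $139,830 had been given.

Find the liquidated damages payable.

First 72 days: 72 × $2,400 = $172,800
Remaining days: (172 − 72) × $8,180 = $818,000
Accrued per-day damages: $172,800 + $818,000 = $990,800
Less amount previously paid: $990,800 − $139,830 = $850,970
Cap at $480,100: $850,970 exceeds the cap → $480,100

$480,100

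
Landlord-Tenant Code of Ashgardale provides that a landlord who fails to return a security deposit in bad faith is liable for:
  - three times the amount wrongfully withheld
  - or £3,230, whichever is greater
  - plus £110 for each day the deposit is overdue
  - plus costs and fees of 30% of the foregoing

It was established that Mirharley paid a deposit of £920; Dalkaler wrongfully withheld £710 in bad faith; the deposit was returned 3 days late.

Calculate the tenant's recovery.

£4,628

Trebled: 3 × £710 = £2,130
Minimum £3,230: £2,130 is below the minimum → £3,230
Late-return penalty: 3 × £110 = £330
Damages plus late penalty: £3,230 + £330 = £3,560
Costs and fees: 30% of £3,560 = £1,068
Total recovery: £3,560 + £1,068 = £4,628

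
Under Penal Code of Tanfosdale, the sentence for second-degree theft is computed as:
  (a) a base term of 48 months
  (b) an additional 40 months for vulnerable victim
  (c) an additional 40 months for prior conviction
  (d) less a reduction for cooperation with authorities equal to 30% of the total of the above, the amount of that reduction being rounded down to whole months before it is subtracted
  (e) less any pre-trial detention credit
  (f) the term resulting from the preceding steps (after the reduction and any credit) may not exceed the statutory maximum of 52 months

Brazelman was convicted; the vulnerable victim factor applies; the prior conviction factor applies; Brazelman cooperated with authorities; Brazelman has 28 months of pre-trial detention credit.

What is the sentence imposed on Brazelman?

Vulnerable victim enhancement: +40 months
Prior conviction enhancement: +40 months
Adjusted term: 48 months + 40 months + 40 months = 128 months
Cooperation with authorities reduction: 30% of 128 months = 38 months (rounded down)
After reduction: 128 − 38 = 90 months
Less pre-trial detention credit: 90 months − 28 months = 62 months
Cap at 52 months: 62 months exceeds the cap → 52 months

52 months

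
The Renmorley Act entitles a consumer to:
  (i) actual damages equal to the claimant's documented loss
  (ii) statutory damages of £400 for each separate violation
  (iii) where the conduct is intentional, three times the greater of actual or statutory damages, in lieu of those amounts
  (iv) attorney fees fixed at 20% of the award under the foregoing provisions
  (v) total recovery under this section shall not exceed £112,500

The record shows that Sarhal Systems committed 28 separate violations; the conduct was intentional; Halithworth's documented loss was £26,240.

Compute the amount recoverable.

Statutory damages: 28 × £400 = £11,200
Greater of actual damages (£26,240) or statutory damages (£11,200): £26,240
Trebled: 3 × £26,240 = £78,720
Attorney fees: 20% of £78,720 = £15,744
Total before cap: £78,720 + £15,744 = £94,464
Cap at £112,500: £94,464 is within the cap, no reduction.

£94,464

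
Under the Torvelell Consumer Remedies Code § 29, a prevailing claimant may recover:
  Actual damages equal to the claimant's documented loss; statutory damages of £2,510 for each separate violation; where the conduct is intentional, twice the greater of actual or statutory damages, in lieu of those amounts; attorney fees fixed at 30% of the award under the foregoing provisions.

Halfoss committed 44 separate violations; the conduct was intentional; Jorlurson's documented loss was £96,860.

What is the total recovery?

Statutory damages: 44 × £2,510 = £110,440
Greater of actual damages (£96,860) or statutory damages (£110,440): £110,440
Doubled: 2 × £110,440 = £220,880
Attorney fees: 30% of £220,880 = £66,264
Total recovery: £220,880 + £66,264 = £287,144

£287,144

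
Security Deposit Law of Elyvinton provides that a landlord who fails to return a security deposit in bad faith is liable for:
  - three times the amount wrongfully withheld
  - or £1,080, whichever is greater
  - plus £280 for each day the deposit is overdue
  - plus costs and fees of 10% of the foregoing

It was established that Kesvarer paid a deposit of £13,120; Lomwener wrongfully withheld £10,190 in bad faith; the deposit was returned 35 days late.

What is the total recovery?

Trebled: 3 × £10,190 = £30,570
Minimum £1,080: £30,570 meets the minimum, no increase.
Late-return penalty: 35 × £280 = £9,800
Damages plus late penalty: £30,570 + £9,800 = £40,370
Costs and fees: 10% of £40,370 = £4,037
Total recovery: £40,370 + £4,037 = £44,407

Recovery: £44,407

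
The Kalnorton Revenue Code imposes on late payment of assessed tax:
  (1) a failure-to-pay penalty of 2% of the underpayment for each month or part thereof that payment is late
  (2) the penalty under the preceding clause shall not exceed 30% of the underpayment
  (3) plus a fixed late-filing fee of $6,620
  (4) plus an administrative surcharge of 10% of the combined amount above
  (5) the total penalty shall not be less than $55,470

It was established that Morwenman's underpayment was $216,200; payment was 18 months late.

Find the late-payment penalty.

$78,628

Accrued rate: 2% × 18 = 36%, capped at 30% → 30%
Failure-to-pay penalty: 30% of $216,200 = $64,860
Penalty before surcharge: $64,860 + $6,620 = $71,480
Administrative surcharge: 10% of $71,480 = $7,148
Total penalty: $71,480 + $7,148 = $78,628
Minimum $55,470: $78,628 meets the minimum, no increase.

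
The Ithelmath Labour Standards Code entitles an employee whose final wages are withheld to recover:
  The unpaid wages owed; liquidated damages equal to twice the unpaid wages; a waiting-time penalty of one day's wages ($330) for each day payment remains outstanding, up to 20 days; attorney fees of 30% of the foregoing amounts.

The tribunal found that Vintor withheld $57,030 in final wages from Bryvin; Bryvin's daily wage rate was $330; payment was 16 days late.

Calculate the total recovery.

Total award: $229,281

Doubled: 2 × $57,030 = $114,060
Penalty days: min(16, 20) = 16
Waiting-time penalty: 16 × $330 = $5,280
Subtotal: $57,030 + $114,060 + $5,280 = $176,370
Attorney fees: 30% of $176,370 = $52,911
Total award: $176,370 + $52,911 = $229,281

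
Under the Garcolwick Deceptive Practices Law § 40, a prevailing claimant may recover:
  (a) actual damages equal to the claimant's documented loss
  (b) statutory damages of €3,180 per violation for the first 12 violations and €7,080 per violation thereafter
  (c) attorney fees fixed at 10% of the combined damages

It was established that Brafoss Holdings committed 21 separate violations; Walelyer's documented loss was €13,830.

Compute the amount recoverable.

First 12 violations: 12 × €3,180 = €38,160
Remaining violations: (21 − 12) × €7,080 = €63,720
Statutory damages: €38,160 + €63,720 = €101,880
Combined damages: €13,830 + €101,880 = €115,710
Attorney fees: 10% of €115,710 = €11,571
Total recovery: €115,710 + €11,571 = €127,281

€127,281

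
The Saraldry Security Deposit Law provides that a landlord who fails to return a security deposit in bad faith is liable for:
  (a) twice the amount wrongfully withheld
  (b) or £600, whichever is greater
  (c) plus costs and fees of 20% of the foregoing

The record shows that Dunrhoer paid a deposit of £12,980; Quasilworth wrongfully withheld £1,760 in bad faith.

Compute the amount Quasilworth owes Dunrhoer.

Doubled: 2 × £1,760 = £3,520
Minimum £600: £3,520 meets the minimum, no increase.
Costs and fees: 20% of £3,520 = £704
Total recovery: £3,520 + £704 = £4,224

£4,224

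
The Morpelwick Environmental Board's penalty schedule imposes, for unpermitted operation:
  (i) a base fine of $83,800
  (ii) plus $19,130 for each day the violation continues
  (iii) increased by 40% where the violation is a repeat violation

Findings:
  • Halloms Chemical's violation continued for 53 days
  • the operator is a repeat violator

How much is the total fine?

$1,536,766

Per-day component: 53 × $19,130 = $1,013,890
Base plus per-day: $83,800 + $1,013,890 = $1,097,690
Enhancement: 40% of $1,097,690 = $439,076
Enhanced fine: $1,097,690 + $439,076 = $1,536,766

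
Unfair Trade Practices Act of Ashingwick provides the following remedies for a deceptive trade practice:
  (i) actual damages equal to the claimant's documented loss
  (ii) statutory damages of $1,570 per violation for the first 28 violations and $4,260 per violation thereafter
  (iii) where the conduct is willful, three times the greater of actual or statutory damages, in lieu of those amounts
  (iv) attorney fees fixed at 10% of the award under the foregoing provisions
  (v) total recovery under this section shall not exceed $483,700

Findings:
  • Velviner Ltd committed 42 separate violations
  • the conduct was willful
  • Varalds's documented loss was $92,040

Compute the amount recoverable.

$341,880

First 28 violations: 28 × $1,570 = $43,960
Remaining violations: (42 − 28) × $4,260 = $59,640
Statutory damages: $43,960 + $59,640 = $103,600
Greater of actual damages ($92,040) or statutory damages ($103,600): $103,600
Trebled: 3 × $103,600 = $310,800
Attorney fees: 10% of $310,800 = $31,080
Total before cap: $310,800 + $31,080 = $341,880
Cap at $483,700: $341,880 is within the cap, no reduction.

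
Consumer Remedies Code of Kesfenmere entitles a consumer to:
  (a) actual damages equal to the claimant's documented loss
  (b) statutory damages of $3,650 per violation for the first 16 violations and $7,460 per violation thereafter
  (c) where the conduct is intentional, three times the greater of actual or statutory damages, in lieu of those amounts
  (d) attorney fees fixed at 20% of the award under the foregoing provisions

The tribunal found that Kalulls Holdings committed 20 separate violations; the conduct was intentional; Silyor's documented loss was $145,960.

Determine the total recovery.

First 16 violations: 16 × $3,650 = $58,400
Remaining violations: (20 − 16) × $7,460 = $29,840
Statutory damages: $58,400 + $29,840 = $88,240
Greater of actual damages ($145,960) or statutory damages ($88,240): $145,960
Trebled: 3 × $145,960 = $437,880
Attorney fees: 20% of $437,880 = $87,576
Total recovery: $437,880 + $87,576 = $525,456

$525,456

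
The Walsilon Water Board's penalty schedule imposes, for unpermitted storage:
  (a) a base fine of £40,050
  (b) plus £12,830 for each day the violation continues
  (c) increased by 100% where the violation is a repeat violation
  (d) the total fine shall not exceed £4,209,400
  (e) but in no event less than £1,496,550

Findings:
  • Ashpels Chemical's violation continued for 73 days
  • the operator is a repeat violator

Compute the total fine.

Per-day component: 73 × £12,830 = £936,590
Base plus per-day: £40,050 + £936,590 = £976,640
Enhancement: 100% of £976,640 = £976,640
Enhanced fine: £976,640 + £976,640 = £1,953,280
Cap at £4,209,400: £1,953,280 is within the cap, no reduction.
Minimum £1,496,550: £1,953,280 meets the minimum, no increase.

£1,953,280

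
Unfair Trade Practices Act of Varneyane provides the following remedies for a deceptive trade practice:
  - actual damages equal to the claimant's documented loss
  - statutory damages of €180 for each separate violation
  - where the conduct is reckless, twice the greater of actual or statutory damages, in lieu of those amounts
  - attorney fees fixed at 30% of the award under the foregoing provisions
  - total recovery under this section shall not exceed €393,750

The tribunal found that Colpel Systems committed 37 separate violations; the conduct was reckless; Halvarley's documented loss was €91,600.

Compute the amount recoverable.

€238,160

Statutory damages: 37 × €180 = €6,660
Greater of actual damages (€91,600) or statutory damages (€6,660): €91,600
Doubled: 2 × €91,600 = €183,200
Attorney fees: 30% of €183,200 = €54,960
Total before cap: €183,200 + €54,960 = €238,160
Cap at €393,750: €238,160 is within the cap, no reduction.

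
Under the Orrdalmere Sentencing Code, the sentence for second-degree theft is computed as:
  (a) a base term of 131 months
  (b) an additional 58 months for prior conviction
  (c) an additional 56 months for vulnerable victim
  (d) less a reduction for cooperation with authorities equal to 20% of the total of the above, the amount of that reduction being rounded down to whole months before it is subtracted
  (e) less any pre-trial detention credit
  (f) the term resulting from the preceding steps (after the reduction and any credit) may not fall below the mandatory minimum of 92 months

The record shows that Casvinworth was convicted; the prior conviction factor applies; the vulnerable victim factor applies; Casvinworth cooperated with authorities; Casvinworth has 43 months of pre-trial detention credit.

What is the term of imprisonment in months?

153 months

Prior conviction enhancement: +58 months
Vulnerable victim enhancement: +56 months
Adjusted term: 131 months + 58 months + 56 months = 245 months
Cooperation with authorities reduction: 20% of 245 months = 49 months (rounded down)
After reduction: 245 − 49 = 196 months
Less pre-trial detention credit: 196 months − 43 months = 153 months
Minimum 92 months: 153 months meets the minimum, no increase.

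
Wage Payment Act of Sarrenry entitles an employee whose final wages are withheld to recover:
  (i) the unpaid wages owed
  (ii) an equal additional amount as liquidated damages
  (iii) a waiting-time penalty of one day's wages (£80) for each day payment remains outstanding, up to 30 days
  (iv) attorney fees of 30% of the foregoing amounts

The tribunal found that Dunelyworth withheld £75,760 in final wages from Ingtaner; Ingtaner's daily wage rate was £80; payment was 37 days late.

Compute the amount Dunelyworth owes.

£200,096

Liquidated damages (equal amount): £75,760
Penalty days: min(37, 30) = 30
Waiting-time penalty: 30 × £80 = £2,400
Subtotal: £75,760 + £75,760 + £2,400 = £153,920
Attorney fees: 30% of £153,920 = £46,176
Total award: £153,920 + £46,176 = £200,096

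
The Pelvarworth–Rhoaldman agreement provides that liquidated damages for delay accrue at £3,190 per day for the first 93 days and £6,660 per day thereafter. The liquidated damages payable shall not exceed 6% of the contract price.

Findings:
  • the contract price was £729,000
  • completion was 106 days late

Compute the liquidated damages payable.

£43,740

First 93 days: 93 × £3,190 = £296,670
Remaining days: (106 − 93) × £6,660 = £86,580
Accrued per-day damages: £296,670 + £86,580 = £383,250
Cap: 6% of £729,000 = £43,740
Cap at £43,740: £383,250 exceeds the cap → £43,740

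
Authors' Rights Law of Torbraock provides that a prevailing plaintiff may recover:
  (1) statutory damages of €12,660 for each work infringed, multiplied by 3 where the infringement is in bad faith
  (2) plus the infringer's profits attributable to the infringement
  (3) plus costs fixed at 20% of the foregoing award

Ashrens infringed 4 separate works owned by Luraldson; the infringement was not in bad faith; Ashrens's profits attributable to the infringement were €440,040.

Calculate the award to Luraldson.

€588,816

Statutory damages: 4 × €12,660 = €50,640
Infringement not in bad faith: no ×3 enhancement.
Combined award: €50,640 + €440,040 = €490,680
Costs: 20% of €490,680 = €98,136
Award plus costs: €490,680 + €98,136 = €588,816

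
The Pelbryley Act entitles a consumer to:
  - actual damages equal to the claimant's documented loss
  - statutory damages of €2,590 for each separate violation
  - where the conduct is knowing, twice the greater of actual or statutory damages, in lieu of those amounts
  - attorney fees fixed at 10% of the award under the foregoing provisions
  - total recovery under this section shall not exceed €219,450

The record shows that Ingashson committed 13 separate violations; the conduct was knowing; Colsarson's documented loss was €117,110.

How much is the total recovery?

Statutory damages: 13 × €2,590 = €33,670
Greater of actual damages (€117,110) or statutory damages (€33,670): €117,110
Doubled: 2 × €117,110 = €234,220
Attorney fees: 10% of €234,220 = €23,422
Total before cap: €234,220 + €23,422 = €257,642
Cap at €219,450: €257,642 exceeds the cap → €219,450

€219,450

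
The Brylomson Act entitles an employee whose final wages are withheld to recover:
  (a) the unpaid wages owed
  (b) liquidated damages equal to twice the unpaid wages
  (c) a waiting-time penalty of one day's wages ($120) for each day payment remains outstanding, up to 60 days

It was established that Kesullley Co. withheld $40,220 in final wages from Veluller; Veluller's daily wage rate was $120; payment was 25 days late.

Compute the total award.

Doubled: 2 × $40,220 = $80,440
Penalty days: min(25, 60) = 25
Waiting-time penalty: 25 × $120 = $3,000
Total award: $40,220 + $80,440 + $3,000 = $123,660

$123,660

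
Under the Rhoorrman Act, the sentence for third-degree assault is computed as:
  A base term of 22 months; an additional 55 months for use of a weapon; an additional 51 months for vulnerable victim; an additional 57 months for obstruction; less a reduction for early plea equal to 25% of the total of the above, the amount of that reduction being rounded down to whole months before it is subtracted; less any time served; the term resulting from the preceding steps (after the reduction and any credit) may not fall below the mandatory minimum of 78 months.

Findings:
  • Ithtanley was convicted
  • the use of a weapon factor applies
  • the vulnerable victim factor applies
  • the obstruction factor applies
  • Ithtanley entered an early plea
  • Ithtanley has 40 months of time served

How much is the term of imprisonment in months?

99 months

Use of a weapon enhancement: +55 months
Vulnerable victim enhancement: +51 months
Obstruction enhancement: +57 months
Adjusted term: 22 months + 55 months + 51 months + 57 months = 185 months
Early plea reduction: 25% of 185 months = 46 months (rounded down)
After reduction: 185 − 46 = 139 months
Less time served: 139 months − 40 months = 99 months
Minimum 78 months: 99 months meets the minimum, no increase.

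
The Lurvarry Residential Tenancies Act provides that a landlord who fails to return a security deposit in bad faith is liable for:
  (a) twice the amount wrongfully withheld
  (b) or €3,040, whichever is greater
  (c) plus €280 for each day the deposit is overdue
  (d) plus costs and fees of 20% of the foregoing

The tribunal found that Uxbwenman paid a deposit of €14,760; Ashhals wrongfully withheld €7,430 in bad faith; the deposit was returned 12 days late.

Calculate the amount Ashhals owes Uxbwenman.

€21,864

Doubled: 2 × €7,430 = €14,860
Minimum €3,040: €14,860 meets the minimum, no increase.
Late-return penalty: 12 × €280 = €3,360
Damages plus late penalty: €14,860 + €3,360 = €18,220
Costs and fees: 20% of €18,220 = €3,644
Total recovery: €18,220 + €3,644 = €21,864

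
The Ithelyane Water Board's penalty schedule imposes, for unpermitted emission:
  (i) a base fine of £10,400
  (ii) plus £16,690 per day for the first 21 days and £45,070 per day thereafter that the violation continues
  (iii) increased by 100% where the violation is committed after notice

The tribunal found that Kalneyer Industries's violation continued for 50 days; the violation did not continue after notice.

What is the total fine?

First 21 days: 21 × £16,690 = £350,490
Remaining days: (50 − 21) × £45,070 = £1,307,030
Per-day component: £350,490 + £1,307,030 = £1,657,520
Base plus per-day: £10,400 + £1,657,520 = £1,667,920
The violation did not continue after notice: no 100% increase.

£1,667,920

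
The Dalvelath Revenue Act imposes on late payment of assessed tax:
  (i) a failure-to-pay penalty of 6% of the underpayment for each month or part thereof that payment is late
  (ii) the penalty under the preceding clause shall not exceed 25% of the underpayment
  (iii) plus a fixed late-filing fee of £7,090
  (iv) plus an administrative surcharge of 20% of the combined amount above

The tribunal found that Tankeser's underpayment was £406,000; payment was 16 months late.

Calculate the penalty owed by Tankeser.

Accrued rate: 6% × 16 = 96%, capped at 25% → 25%
Failure-to-pay penalty: 25% of £406,000 = £101,500
Penalty before surcharge: £101,500 + £7,090 = £108,590
Administrative surcharge: 20% of £108,590 = £21,718
Total penalty: £108,590 + £21,718 = £130,308

£130,308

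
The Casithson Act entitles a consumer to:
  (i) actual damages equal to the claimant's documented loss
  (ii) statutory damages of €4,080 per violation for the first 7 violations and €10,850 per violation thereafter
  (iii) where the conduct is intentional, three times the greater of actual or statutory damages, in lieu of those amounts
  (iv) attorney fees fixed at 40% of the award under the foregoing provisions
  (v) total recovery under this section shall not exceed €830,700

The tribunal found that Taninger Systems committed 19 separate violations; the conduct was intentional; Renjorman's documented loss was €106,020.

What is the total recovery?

€666,792

First 7 violations: 7 × €4,080 = €28,560
Remaining violations: (19 − 7) × €10,850 = €130,200
Statutory damages: €28,560 + €130,200 = €158,760
Greater of actual damages (€106,020) or statutory damages (€158,760): €158,760
Trebled: 3 × €158,760 = €476,280
Attorney fees: 40% of €476,280 = €190,512
Total before cap: €476,280 + €190,512 = €666,792
Cap at €830,700: €666,792 is within the cap, no reduction.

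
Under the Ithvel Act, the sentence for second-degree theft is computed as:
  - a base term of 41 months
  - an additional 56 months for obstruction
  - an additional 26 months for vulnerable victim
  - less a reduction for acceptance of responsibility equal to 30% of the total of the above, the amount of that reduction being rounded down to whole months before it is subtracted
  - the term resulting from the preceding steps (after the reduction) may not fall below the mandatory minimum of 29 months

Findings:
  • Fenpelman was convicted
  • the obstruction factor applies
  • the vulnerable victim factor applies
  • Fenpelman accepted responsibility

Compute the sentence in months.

Obstruction enhancement: +56 months
Vulnerable victim enhancement: +26 months
Adjusted term: 41 months + 56 months + 26 months = 123 months
Acceptance of responsibility reduction: 30% of 123 months = 36 months (rounded down)
After reduction: 123 − 36 = 87 months
Minimum 29 months: 87 months meets the minimum, no increase.

87 months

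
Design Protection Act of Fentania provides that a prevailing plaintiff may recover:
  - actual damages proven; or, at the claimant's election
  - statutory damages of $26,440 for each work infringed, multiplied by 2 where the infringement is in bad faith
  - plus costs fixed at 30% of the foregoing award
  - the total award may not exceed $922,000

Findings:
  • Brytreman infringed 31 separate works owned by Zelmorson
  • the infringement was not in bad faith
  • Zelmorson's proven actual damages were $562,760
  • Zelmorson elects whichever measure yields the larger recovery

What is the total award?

Statutory damages: 31 × $26,440 = $819,640
Infringement not in bad faith: no ×2 enhancement.
Greater of actual damages ($562,760) or statutory damages ($819,640): $819,640
Costs: 30% of $819,640 = $245,892
Award plus costs: $819,640 + $245,892 = $1,065,532
Cap at $922,000: $1,065,532 exceeds the cap → $922,000

$922,000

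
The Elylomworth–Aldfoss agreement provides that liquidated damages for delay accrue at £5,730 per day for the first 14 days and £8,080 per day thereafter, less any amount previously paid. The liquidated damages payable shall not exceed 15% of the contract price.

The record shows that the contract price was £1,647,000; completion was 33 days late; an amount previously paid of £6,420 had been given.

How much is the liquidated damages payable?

First 14 days: 14 × £5,730 = £80,220
Remaining days: (33 − 14) × £8,080 = £153,520
Accrued per-day damages: £80,220 + £153,520 = £233,740
Less amount previously paid: £233,740 − £6,420 = £227,320
Cap: 15% of £1,647,000 = £247,050
Cap at £247,050: £227,320 is within the cap, no reduction.

£227,320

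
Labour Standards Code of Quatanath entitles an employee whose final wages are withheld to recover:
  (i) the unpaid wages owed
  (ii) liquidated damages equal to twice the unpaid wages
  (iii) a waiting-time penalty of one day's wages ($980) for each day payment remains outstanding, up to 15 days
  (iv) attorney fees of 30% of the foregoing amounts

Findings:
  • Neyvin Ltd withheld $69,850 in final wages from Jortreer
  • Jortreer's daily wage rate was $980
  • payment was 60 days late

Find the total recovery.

$291,525

Doubled: 2 × $69,850 = $139,700
Penalty days: min(60, 15) = 15
Waiting-time penalty: 15 × $980 = $14,700
Subtotal: $69,850 + $139,700 + $14,700 = $224,250
Attorney fees: 30% of $224,250 = $67,275
Total award: $224,250 + $67,275 = $291,525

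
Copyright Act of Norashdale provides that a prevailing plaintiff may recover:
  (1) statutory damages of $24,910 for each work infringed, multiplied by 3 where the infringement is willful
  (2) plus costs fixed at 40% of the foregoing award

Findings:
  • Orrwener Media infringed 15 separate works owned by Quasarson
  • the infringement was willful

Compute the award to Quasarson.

Statutory damages: 15 × $24,910 = $373,650
Trebled: 3 × $373,650 = $1,120,950
Costs: 40% of $1,120,950 = $448,380
Award plus costs: $1,120,950 + $448,380 = $1,569,330

Award: $1,569,330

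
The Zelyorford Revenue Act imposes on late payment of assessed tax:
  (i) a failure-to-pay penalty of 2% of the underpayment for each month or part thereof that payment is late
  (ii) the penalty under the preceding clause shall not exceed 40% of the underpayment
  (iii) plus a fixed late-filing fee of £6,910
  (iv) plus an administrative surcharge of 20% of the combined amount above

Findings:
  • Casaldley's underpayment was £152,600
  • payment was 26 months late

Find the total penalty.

Accrued rate: 2% × 26 = 52%, capped at 40% → 40%
Failure-to-pay penalty: 40% of £152,600 = £61,040
Penalty before surcharge: £61,040 + £6,910 = £67,950
Administrative surcharge: 20% of £67,950 = £13,590
Total penalty: £67,950 + £13,590 = £81,540

£81,540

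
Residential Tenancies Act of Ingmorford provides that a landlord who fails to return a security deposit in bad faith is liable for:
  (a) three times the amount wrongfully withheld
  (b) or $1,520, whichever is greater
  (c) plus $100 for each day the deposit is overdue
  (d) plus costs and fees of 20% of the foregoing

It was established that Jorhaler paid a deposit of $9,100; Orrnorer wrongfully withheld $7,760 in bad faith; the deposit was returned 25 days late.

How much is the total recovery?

Trebled: 3 × $7,760 = $23,280
Minimum $1,520: $23,280 meets the minimum, no increase.
Late-return penalty: 25 × $100 = $2,500
Damages plus late penalty: $23,280 + $2,500 = $25,780
Costs and fees: 20% of $25,780 = $5,156
Total recovery: $25,780 + $5,156 = $30,936

$30,936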